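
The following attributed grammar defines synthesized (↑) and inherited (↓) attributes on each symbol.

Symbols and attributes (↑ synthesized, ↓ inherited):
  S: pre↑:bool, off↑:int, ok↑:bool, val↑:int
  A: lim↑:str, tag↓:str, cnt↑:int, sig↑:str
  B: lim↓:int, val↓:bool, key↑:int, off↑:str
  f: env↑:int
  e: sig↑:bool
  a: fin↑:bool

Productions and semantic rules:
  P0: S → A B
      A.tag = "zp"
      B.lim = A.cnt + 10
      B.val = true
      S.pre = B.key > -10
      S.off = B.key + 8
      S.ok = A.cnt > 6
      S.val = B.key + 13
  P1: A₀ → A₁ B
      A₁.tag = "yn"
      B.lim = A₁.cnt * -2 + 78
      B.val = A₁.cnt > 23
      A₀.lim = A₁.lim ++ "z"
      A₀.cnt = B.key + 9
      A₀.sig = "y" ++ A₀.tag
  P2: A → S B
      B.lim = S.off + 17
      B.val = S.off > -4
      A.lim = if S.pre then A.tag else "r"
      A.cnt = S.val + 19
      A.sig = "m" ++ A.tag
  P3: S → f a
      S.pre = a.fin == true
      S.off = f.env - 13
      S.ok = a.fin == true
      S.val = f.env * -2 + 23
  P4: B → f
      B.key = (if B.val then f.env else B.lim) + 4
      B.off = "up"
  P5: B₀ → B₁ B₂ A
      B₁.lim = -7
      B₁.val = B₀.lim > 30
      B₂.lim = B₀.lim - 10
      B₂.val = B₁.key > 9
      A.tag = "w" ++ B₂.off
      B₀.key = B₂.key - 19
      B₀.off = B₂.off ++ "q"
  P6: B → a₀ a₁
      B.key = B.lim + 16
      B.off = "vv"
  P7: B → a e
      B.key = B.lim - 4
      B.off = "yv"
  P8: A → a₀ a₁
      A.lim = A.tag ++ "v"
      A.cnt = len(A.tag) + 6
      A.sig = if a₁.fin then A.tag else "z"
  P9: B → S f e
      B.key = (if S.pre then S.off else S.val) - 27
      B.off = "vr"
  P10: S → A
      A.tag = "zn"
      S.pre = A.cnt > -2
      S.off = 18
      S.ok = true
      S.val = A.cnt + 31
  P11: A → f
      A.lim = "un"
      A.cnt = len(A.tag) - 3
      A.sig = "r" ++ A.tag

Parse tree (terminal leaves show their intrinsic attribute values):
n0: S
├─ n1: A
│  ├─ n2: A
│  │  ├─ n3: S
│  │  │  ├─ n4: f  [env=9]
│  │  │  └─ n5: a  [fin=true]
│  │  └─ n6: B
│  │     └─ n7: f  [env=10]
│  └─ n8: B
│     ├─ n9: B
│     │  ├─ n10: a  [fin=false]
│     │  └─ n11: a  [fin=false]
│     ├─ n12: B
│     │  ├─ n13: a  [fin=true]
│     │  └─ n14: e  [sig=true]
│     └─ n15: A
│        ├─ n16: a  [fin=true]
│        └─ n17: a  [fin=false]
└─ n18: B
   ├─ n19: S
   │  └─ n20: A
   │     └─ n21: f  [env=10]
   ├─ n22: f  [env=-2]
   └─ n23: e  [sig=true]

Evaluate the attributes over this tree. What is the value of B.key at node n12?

1. n1.tag = "zp"  ["zp"]
2. n2.tag = "yn"  ["yn"]
3. n4.env = 9  [terminal]
4. n5.fin = true  [terminal]
5. n3.pre = true  [a.fin == true]
6. n3.off = -4  [f.env - 13]
7. n3.ok = true  [a.fin == true]
8. n3.val = 5  [f.env * -2 + 23]
9. n6.lim = 13  [S.off + 17]
10. n6.val = false  [S.off > -4]
11. n7.env = 10  [terminal]
12. n6.key = 17  [(if B.val then f.env else B.lim) + 4]
13. n6.off = "up"  ["up"]
14. n2.lim = "yn"  [if S.pre then A.tag else "r"]
15. n2.cnt = 24  [S.val + 19]
16. n2.sig = "myn"  ["m" ++ A.tag]
17. n8.lim = 30  [A₁.cnt * -2 + 78]
18. n8.val = true  [A₁.cnt > 23]
19. n9.lim = -7  [-7]
20. n9.val = false  [B₀.lim > 30]
21. n10.fin = false  [terminal]
22. n11.fin = false  [terminal]
23. n9.key = 9  [B.lim + 16]
24. n9.off = "vv"  ["vv"]
25. n12.lim = 20  [B₀.lim - 10]
26. n12.val = false  [B₁.key > 9]
27. n13.fin = true  [terminal]
28. n14.sig = true  [terminal]
29. n12.key = 16  [B.lim - 4]
30. n12.off = "yv"  ["yv"]
31. n15.tag = "wyv"  ["w" ++ B₂.off]
32. n16.fin = true  [terminal]
33. n17.fin = false  [terminal]
34. n15.lim = "wyvv"  [A.tag ++ "v"]
35. n15.cnt = 9  [len(A.tag) + 6]
36. n15.sig = "z"  [if a₁.fin then A.tag else "z"]
37. n8.key = -3  [B₂.key - 19]
38. n8.off = "yvq"  [B₂.off ++ "q"]
39. n1.lim = "ynz"  [A₁.lim ++ "z"]
40. n1.cnt = 6  [B.key + 9]
41. n1.sig = "yzp"  ["y" ++ A₀.tag]
42. n18.lim = 16  [A.cnt + 10]
43. n18.val = true  [true]
44. n20.tag = "zn"  ["zn"]
45. n21.env = 10  [terminal]
46. n20.lim = "un"  ["un"]
47. n20.cnt = -1  [len(A.tag) - 3]
48. n20.sig = "rzn"  ["r" ++ A.tag]
49. n19.pre = true  [A.cnt > -2]
50. n19.off = 18  [18]
51. n19.ok = true  [true]
52. n19.val = 30  [A.cnt + 31]
53. n22.env = -2  [terminal]
54. n23.sig = true  [terminal]
55. n18.key = -9  [(if S.pre then S.off else S.val) - 27]
56. n18.off = "vr"  ["vr"]
57. n0.pre = true  [B.key > -10]
58. n0.off = -1  [B.key + 8]
59. n0.ok = false  [A.cnt > 6]
60. n0.val = 4  [B.key + 13]

16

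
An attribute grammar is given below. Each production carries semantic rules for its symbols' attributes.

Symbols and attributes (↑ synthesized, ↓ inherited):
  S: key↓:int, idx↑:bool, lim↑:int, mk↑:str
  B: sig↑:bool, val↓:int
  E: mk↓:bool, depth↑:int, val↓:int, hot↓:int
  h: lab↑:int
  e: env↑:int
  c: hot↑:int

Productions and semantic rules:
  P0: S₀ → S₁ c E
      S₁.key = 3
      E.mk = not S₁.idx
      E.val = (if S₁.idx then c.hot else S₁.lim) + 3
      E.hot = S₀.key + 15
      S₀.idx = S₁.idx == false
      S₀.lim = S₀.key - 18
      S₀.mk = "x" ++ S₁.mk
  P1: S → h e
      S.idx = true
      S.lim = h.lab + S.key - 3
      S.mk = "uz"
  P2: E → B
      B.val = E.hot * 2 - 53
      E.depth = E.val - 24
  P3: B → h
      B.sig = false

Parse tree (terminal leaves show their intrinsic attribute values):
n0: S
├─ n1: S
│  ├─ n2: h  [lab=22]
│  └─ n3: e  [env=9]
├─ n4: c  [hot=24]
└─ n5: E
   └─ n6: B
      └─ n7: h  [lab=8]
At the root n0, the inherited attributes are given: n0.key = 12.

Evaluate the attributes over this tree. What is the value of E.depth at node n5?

1. n0.key = 12  [given at root]
2. n1.key = 3  [3]
3. n2.lab = 22  [terminal]
4. n3.env = 9  [terminal]
5. n1.idx = true  [true]
6. n1.lim = 22  [h.lab + S.key - 3]
7. n1.mk = "uz"  ["uz"]
8. n4.hot = 24  [terminal]
9. n5.mk = false  [not S₁.idx]
10. n5.val = 27  [(if S₁.idx then c.hot else S₁.lim) + 3]
11. n5.hot = 27  [S₀.key + 15]
12. n6.val = 1  [E.hot * 2 - 53]
13. n7.lab = 8  [terminal]
14. n6.sig = false  [false]
15. n5.depth = 3  [E.val - 24]
16. n0.idx = false  [S₁.idx == false]
17. n0.lim = -6  [S₀.key - 18]
18. n0.mk = "xuz"  ["x" ++ S₁.mk]

3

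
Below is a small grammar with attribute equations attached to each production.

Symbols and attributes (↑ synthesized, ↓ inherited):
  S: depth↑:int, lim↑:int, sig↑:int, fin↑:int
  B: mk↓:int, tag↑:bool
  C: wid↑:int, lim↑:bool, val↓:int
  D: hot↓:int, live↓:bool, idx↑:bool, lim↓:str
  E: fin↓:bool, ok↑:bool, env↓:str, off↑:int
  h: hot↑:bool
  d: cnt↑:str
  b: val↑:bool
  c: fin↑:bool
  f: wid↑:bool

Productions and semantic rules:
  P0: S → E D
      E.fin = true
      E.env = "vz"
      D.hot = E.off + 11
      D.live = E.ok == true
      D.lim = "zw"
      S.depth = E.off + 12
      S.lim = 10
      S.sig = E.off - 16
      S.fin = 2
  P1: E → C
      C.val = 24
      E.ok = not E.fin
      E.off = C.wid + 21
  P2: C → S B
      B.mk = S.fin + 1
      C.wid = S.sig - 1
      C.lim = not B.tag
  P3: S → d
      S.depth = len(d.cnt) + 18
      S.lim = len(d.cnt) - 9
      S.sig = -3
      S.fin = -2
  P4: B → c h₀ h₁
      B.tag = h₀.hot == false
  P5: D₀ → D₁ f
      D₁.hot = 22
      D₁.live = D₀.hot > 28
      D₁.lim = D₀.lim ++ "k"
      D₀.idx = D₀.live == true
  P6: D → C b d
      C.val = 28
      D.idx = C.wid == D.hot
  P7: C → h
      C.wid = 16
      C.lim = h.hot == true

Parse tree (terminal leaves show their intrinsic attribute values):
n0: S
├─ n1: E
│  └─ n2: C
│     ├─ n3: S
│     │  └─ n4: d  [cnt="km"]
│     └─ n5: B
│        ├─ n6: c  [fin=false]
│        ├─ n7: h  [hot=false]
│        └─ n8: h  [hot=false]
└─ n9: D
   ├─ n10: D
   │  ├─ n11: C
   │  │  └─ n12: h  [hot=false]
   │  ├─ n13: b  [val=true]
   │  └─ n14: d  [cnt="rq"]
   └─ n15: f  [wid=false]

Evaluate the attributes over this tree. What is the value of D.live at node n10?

false

1. n1.fin = true  [true]
2. n1.env = "vz"  ["vz"]
3. n2.val = 24  [24]
4. n4.cnt = "km"  [terminal]
5. n3.depth = 20  [len(d.cnt) + 18]
6. n3.lim = -7  [len(d.cnt) - 9]
7. n3.sig = -3  [-3]
8. n3.fin = -2  [-2]
9. n5.mk = -1  [S.fin + 1]
10. n6.fin = false  [terminal]
11. n7.hot = false  [terminal]
12. n8.hot = false  [terminal]
13. n5.tag = true  [h₀.hot == false]
14. n2.wid = -4  [S.sig - 1]
15. n2.lim = false  [not B.tag]
16. n1.ok = false  [not E.fin]
17. n1.off = 17  [C.wid + 21]
18. n9.hot = 28  [E.off + 11]
19. n9.live = false  [E.ok == true]
20. n9.lim = "zw"  ["zw"]
21. n10.hot = 22  [22]
22. n10.live = false  [D₀.hot > 28]
23. n10.lim = "zwk"  [D₀.lim ++ "k"]
24. n11.val = 28  [28]
25. n12.hot = false  [terminal]
26. n11.wid = 16  [16]
27. n11.lim = false  [h.hot == true]
28. n13.val = true  [terminal]
29. n14.cnt = "rq"  [terminal]
30. n10.idx = false  [C.wid == D.hot]
31. n15.wid = false  [terminal]
32. n9.idx = false  [D₀.live == true]
33. n0.depth = 29  [E.off + 12]
34. n0.lim = 10  [10]
35. n0.sig = 1  [E.off - 16]
36. n0.fin = 2  [2]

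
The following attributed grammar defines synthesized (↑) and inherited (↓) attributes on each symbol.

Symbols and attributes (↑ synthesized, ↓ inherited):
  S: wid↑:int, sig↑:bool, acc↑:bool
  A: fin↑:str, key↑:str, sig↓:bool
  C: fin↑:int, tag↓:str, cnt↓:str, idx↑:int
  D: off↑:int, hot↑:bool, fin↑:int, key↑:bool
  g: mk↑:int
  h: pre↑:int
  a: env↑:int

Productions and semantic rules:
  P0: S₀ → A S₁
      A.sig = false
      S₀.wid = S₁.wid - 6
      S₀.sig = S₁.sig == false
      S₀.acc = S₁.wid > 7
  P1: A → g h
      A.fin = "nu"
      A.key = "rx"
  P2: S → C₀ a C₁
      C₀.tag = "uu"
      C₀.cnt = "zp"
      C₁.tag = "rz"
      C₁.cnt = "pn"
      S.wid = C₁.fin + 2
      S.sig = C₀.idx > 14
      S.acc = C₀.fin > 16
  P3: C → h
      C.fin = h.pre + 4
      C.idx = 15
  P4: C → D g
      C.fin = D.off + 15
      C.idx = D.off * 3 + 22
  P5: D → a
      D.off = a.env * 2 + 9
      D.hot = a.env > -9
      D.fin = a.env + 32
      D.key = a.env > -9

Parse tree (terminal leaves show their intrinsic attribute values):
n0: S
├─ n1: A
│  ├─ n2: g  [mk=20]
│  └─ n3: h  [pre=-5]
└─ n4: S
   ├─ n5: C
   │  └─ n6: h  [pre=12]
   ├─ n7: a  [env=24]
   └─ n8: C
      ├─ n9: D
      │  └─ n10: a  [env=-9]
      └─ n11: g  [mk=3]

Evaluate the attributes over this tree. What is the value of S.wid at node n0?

2

1. n1.sig = false  [false]
2. n2.mk = 20  [terminal]
3. n3.pre = -5  [terminal]
4. n1.fin = "nu"  ["nu"]
5. n1.key = "rx"  ["rx"]
6. n5.tag = "uu"  ["uu"]
7. n5.cnt = "zp"  ["zp"]
8. n6.pre = 12  [terminal]
9. n5.fin = 16  [h.pre + 4]
10. n5.idx = 15  [15]
11. n7.env = 24  [terminal]
12. n8.tag = "rz"  ["rz"]
13. n8.cnt = "pn"  ["pn"]
14. n10.env = -9  [terminal]
15. n9.off = -9  [a.env * 2 + 9]
16. n9.hot = false  [a.env > -9]
17. n9.fin = 23  [a.env + 32]
18. n9.key = false  [a.env > -9]
19. n11.mk = 3  [terminal]
20. n8.fin = 6  [D.off + 15]
21. n8.idx = -5  [D.off * 3 + 22]
22. n4.wid = 8  [C₁.fin + 2]
23. n4.sig = true  [C₀.idx > 14]
24. n4.acc = false  [C₀.fin > 16]
25. n0.wid = 2  [S₁.wid - 6]
26. n0.sig = false  [S₁.sig == false]
27. n0.acc = true  [S₁.wid > 7]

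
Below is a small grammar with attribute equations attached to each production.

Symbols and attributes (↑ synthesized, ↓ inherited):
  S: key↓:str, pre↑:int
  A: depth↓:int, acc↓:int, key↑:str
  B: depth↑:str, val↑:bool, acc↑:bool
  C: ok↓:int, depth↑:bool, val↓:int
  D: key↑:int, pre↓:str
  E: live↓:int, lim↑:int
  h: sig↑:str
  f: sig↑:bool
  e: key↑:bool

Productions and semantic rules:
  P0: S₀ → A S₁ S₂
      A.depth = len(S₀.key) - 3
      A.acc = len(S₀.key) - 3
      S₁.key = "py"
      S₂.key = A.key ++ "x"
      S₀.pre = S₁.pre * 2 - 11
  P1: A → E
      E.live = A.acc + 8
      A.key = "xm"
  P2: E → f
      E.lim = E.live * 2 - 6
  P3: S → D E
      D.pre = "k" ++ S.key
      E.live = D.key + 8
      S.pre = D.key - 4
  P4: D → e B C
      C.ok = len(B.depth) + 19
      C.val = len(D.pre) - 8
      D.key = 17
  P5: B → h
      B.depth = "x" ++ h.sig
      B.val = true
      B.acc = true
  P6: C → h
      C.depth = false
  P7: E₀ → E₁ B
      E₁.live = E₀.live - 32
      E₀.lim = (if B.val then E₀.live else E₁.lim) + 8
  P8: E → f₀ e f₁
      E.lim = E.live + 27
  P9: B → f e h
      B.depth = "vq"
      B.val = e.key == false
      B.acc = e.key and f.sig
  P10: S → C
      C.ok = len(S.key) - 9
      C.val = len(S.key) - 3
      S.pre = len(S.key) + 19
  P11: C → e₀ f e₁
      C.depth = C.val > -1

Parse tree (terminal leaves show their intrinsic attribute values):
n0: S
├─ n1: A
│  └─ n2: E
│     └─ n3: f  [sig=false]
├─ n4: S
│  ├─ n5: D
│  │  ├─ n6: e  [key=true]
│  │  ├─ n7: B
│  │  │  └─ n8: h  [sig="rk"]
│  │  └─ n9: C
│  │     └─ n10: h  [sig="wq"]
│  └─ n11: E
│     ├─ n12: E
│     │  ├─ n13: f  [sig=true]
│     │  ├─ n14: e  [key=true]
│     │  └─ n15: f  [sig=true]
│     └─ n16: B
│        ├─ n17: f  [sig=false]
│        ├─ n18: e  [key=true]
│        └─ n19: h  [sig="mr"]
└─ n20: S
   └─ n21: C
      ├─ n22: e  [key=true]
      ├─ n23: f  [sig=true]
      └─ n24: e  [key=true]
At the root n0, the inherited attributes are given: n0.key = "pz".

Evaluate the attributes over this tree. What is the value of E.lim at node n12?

20

1. n0.key = "pz"  [given at root]
2. n1.depth = -1  [len(S₀.key) - 3]
3. n1.acc = -1  [len(S₀.key) - 3]
4. n2.live = 7  [A.acc + 8]
5. n3.sig = false  [terminal]
6. n2.lim = 8  [E.live * 2 - 6]
7. n1.key = "xm"  ["xm"]
8. n4.key = "py"  ["py"]
9. n5.pre = "kpy"  ["k" ++ S.key]
10. n6.key = true  [terminal]
11. n8.sig = "rk"  [terminal]
12. n7.depth = "xrk"  ["x" ++ h.sig]
13. n7.val = true  [true]
14. n7.acc = true  [true]
15. n9.ok = 22  [len(B.depth) + 19]
16. n9.val = -5  [len(D.pre) - 8]
17. n10.sig = "wq"  [terminal]
18. n9.depth = false  [false]
19. n5.key = 17  [17]
20. n11.live = 25  [D.key + 8]
21. n12.live = -7  [E₀.live - 32]
22. n13.sig = true  [terminal]
23. n14.key = true  [terminal]
24. n15.sig = true  [terminal]
25. n12.lim = 20  [E.live + 27]
26. n17.sig = false  [terminal]
27. n18.key = true  [terminal]
28. n19.sig = "mr"  [terminal]
29. n16.depth = "vq"  ["vq"]
30. n16.val = false  [e.key == false]
31. n16.acc = false  [e.key and f.sig]
32. n11.lim = 28  [(if B.val then E₀.live else E₁.lim) + 8]
33. n4.pre = 13  [D.key - 4]
34. n20.key = "xmx"  [A.key ++ "x"]
35. n21.ok = -6  [len(S.key) - 9]
36. n21.val = 0  [len(S.key) - 3]
37. n22.key = true  [terminal]
38. n23.sig = true  [terminal]
39. n24.key = true  [terminal]
40. n21.depth = true  [C.val > -1]
41. n20.pre = 22  [len(S.key) + 19]
42. n0.pre = 15  [S₁.pre * 2 - 11]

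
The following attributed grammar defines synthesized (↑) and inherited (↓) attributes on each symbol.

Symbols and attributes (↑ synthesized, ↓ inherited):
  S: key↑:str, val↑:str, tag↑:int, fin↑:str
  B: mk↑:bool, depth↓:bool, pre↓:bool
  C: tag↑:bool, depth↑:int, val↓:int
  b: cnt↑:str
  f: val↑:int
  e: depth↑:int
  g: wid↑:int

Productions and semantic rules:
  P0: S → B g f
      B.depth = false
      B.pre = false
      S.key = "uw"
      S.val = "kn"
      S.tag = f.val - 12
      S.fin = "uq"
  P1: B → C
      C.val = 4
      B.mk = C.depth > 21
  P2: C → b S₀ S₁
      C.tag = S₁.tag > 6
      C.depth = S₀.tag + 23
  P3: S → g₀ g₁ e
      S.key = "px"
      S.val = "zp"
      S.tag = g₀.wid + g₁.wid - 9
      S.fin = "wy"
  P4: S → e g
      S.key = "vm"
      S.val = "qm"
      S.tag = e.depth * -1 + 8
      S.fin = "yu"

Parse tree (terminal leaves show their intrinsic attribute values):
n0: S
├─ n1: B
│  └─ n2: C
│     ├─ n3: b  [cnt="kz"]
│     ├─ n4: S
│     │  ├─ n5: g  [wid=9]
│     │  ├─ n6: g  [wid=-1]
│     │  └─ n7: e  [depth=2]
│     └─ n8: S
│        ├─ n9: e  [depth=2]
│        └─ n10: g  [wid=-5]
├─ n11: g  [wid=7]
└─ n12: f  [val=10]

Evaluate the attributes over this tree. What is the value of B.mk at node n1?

1. n1.depth = false  [false]
2. n1.pre = false  [false]
3. n2.val = 4  [4]
4. n3.cnt = "kz"  [terminal]
5. n5.wid = 9  [terminal]
6. n6.wid = -1  [terminal]
7. n7.depth = 2  [terminal]
8. n4.key = "px"  ["px"]
9. n4.val = "zp"  ["zp"]
10. n4.tag = -1  [g₀.wid + g₁.wid - 9]
11. n4.fin = "wy"  ["wy"]
12. n9.depth = 2  [terminal]
13. n10.wid = -5  [terminal]
14. n8.key = "vm"  ["vm"]
15. n8.val = "qm"  ["qm"]
16. n8.tag = 6  [e.depth * -1 + 8]
17. n8.fin = "yu"  ["yu"]
18. n2.tag = false  [S₁.tag > 6]
19. n2.depth = 22  [S₀.tag + 23]
20. n1.mk = true  [C.depth > 21]
21. n11.wid = 7  [terminal]
22. n12.val = 10  [terminal]
23. n0.key = "uw"  ["uw"]
24. n0.val = "kn"  ["kn"]
25. n0.tag = -2  [f.val - 12]
26. n0.fin = "uq"  ["uq"]

true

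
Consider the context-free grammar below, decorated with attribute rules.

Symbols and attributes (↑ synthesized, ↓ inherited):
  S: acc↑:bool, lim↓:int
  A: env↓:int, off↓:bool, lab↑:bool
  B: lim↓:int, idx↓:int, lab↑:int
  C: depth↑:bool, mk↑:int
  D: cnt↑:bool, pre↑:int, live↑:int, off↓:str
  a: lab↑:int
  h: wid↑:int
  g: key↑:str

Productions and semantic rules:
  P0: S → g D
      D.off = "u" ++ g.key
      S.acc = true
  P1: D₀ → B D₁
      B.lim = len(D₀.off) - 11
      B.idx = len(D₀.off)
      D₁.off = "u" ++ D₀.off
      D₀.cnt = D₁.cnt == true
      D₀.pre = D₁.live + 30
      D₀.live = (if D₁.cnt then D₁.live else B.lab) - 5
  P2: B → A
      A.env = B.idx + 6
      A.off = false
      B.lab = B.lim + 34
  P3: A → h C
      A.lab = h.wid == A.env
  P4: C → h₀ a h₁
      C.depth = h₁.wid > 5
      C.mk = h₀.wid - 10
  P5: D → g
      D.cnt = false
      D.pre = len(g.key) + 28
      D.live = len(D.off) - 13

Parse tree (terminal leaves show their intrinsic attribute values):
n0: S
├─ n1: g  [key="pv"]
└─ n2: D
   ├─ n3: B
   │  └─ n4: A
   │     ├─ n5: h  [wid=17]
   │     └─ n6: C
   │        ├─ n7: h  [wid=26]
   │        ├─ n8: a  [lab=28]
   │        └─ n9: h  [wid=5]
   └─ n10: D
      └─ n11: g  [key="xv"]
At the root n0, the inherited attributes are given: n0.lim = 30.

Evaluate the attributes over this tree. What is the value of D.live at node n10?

1. n0.lim = 30  [given at root]
2. n1.key = "pv"  [terminal]
3. n2.off = "upv"  ["u" ++ g.key]
4. n3.lim = -8  [len(D₀.off) - 11]
5. n3.idx = 3  [len(D₀.off)]
6. n4.env = 9  [B.idx + 6]
7. n4.off = false  [false]
8. n5.wid = 17  [terminal]
9. n7.wid = 26  [terminal]
10. n8.lab = 28  [terminal]
11. n9.wid = 5  [terminal]
12. n6.depth = false  [h₁.wid > 5]
13. n6.mk = 16  [h₀.wid - 10]
14. n4.lab = false  [h.wid == A.env]
15. n3.lab = 26  [B.lim + 34]
16. n10.off = "uupv"  ["u" ++ D₀.off]
17. n11.key = "xv"  [terminal]
18. n10.cnt = false  [false]
19. n10.pre = 30  [len(g.key) + 28]
20. n10.live = -9  [len(D.off) - 13]
21. n2.cnt = false  [D₁.cnt == true]
22. n2.pre = 21  [D₁.live + 30]
23. n2.live = 21  [(if D₁.cnt then D₁.live else B.lab) - 5]
24. n0.acc = true  [true]

-9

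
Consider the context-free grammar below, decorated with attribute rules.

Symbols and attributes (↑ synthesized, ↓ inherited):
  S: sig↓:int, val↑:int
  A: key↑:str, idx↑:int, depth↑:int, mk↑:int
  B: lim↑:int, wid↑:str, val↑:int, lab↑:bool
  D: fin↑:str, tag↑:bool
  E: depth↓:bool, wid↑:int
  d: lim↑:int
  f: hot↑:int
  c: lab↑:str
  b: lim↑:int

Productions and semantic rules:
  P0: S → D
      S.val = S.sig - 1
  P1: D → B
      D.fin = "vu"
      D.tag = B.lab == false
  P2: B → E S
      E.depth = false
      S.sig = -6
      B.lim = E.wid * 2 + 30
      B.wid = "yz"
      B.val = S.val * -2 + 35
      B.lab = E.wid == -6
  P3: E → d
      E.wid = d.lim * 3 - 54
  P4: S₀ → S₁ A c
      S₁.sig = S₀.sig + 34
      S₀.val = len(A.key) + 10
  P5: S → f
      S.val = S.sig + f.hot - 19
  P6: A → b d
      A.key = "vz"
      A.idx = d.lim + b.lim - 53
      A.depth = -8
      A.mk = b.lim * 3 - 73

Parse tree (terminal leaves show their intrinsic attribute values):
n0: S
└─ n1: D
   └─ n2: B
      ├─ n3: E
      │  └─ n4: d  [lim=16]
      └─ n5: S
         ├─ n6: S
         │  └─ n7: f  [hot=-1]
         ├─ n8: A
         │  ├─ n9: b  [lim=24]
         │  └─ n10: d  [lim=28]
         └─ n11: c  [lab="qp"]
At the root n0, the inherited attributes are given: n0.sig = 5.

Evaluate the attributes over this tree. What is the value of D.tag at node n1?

1. n0.sig = 5  [given at root]
2. n3.depth = false  [false]
3. n4.lim = 16  [terminal]
4. n3.wid = -6  [d.lim * 3 - 54]
5. n5.sig = -6  [-6]
6. n6.sig = 28  [S₀.sig + 34]
7. n7.hot = -1  [terminal]
8. n6.val = 8  [S.sig + f.hot - 19]
9. n9.lim = 24  [terminal]
10. n10.lim = 28  [terminal]
11. n8.key = "vz"  ["vz"]
12. n8.idx = -1  [d.lim + b.lim - 53]
13. n8.depth = -8  [-8]
14. n8.mk = -1  [b.lim * 3 - 73]
15. n11.lab = "qp"  [terminal]
16. n5.val = 12  [len(A.key) + 10]
17. n2.lim = 18  [E.wid * 2 + 30]
18. n2.wid = "yz"  ["yz"]
19. n2.val = 11  [S.val * -2 + 35]
20. n2.lab = true  [E.wid == -6]
21. n1.fin = "vu"  ["vu"]
22. n1.tag = false  [B.lab == false]
23. n0.val = 4  [S.sig - 1]

false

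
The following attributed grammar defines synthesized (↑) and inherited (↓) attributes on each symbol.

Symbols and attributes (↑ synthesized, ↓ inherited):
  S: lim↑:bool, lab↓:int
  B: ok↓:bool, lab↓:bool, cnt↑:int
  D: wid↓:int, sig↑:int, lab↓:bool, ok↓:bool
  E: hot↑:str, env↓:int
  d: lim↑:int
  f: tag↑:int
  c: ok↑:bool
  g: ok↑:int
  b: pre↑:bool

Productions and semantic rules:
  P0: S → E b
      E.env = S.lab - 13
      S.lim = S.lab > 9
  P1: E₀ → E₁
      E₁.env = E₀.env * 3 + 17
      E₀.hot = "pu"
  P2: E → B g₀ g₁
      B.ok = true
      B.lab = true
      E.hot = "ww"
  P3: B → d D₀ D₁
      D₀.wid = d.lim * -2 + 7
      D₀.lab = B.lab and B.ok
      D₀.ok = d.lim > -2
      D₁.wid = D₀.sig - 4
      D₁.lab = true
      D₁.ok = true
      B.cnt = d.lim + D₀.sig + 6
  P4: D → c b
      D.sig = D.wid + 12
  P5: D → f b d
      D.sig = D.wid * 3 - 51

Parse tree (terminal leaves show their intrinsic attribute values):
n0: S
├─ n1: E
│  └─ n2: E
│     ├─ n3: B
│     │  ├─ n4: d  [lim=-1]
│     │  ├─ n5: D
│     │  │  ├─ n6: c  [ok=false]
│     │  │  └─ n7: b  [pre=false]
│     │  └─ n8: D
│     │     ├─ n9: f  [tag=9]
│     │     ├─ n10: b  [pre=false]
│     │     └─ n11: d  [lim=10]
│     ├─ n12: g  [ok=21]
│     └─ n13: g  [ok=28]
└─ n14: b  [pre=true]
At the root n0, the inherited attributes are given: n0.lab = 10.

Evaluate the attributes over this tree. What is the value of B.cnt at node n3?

1. n0.lab = 10  [given at root]
2. n1.env = -3  [S.lab - 13]
3. n2.env = 8  [E₀.env * 3 + 17]
4. n3.ok = true  [true]
5. n3.lab = true  [true]
6. n4.lim = -1  [terminal]
7. n5.wid = 9  [d.lim * -2 + 7]
8. n5.lab = true  [B.lab and B.ok]
9. n5.ok = true  [d.lim > -2]
10. n6.ok = false  [terminal]
11. n7.pre = false  [terminal]
12. n5.sig = 21  [D.wid + 12]
13. n8.wid = 17  [D₀.sig - 4]
14. n8.lab = true  [true]
15. n8.ok = true  [true]
16. n9.tag = 9  [terminal]
17. n10.pre = false  [terminal]
18. n11.lim = 10  [terminal]
19. n8.sig = 0  [D.wid * 3 - 51]
20. n3.cnt = 26  [d.lim + D₀.sig + 6]
21. n12.ok = 21  [terminal]
22. n13.ok = 28  [terminal]
23. n2.hot = "ww"  ["ww"]
24. n1.hot = "pu"  ["pu"]
25. n14.pre = true  [terminal]
26. n0.lim = true  [S.lab > 9]

26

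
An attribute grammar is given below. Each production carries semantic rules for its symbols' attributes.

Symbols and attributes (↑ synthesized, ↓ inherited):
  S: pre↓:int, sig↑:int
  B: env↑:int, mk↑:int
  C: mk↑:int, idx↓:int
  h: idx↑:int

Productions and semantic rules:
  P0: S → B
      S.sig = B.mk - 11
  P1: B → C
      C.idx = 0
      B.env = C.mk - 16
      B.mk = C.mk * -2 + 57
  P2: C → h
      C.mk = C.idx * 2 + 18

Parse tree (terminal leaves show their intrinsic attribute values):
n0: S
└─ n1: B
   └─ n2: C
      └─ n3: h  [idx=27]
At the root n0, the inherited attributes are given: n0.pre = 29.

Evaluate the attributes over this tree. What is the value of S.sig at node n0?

10

1. n0.pre = 29  [given at root]
2. n2.idx = 0  [0]
3. n3.idx = 27  [terminal]
4. n2.mk = 18  [C.idx * 2 + 18]
5. n1.env = 2  [C.mk - 16]
6. n1.mk = 21  [C.mk * -2 + 57]
7. n0.sig = 10  [B.mk - 11]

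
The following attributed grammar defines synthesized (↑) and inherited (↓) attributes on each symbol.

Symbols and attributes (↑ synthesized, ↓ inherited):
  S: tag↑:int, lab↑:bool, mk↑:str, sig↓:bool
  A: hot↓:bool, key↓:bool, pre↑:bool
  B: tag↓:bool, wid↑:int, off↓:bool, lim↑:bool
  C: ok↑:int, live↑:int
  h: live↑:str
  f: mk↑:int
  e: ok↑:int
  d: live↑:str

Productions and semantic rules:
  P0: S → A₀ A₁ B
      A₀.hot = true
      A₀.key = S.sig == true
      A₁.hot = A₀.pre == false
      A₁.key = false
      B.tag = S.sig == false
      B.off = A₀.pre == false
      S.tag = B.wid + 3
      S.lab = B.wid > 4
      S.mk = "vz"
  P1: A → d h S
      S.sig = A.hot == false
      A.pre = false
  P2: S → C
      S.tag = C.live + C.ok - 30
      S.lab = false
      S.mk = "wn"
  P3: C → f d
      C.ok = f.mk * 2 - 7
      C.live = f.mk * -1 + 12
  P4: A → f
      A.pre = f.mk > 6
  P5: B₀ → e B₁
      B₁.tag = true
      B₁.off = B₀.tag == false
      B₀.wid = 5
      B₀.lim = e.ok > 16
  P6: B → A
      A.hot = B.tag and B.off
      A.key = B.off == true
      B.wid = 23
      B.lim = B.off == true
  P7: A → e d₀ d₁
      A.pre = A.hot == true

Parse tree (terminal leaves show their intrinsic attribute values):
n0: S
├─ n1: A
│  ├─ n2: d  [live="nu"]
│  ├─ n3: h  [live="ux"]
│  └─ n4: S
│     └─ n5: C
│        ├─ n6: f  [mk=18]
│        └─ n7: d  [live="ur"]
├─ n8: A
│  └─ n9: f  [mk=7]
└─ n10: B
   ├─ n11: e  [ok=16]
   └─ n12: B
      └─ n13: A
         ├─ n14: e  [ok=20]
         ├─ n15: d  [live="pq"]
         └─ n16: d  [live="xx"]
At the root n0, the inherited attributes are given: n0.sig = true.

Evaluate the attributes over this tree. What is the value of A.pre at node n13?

1. n0.sig = true  [given at root]
2. n1.hot = true  [true]
3. n1.key = true  [S.sig == true]
4. n2.live = "nu"  [terminal]
5. n3.live = "ux"  [terminal]
6. n4.sig = false  [A.hot == false]
7. n6.mk = 18  [terminal]
8. n7.live = "ur"  [terminal]
9. n5.ok = 29  [f.mk * 2 - 7]
10. n5.live = -6  [f.mk * -1 + 12]
11. n4.tag = -7  [C.live + C.ok - 30]
12. n4.lab = false  [false]
13. n4.mk = "wn"  ["wn"]
14. n1.pre = false  [false]
15. n8.hot = true  [A₀.pre == false]
16. n8.key = false  [false]
17. n9.mk = 7  [terminal]
18. n8.pre = true  [f.mk > 6]
19. n10.tag = false  [S.sig == false]
20. n10.off = true  [A₀.pre == false]
21. n11.ok = 16  [terminal]
22. n12.tag = true  [true]
23. n12.off = true  [B₀.tag == false]
24. n13.hot = true  [B.tag and B.off]
25. n13.key = true  [B.off == true]
26. n14.ok = 20  [terminal]
27. n15.live = "pq"  [terminal]
28. n16.live = "xx"  [terminal]
29. n13.pre = true  [A.hot == true]
30. n12.wid = 23  [23]
31. n12.lim = true  [B.off == true]
32. n10.wid = 5  [5]
33. n10.lim = false  [e.ok > 16]
34. n0.tag = 8  [B.wid + 3]
35. n0.lab = true  [B.wid > 4]
36. n0.mk = "vz"  ["vz"]

true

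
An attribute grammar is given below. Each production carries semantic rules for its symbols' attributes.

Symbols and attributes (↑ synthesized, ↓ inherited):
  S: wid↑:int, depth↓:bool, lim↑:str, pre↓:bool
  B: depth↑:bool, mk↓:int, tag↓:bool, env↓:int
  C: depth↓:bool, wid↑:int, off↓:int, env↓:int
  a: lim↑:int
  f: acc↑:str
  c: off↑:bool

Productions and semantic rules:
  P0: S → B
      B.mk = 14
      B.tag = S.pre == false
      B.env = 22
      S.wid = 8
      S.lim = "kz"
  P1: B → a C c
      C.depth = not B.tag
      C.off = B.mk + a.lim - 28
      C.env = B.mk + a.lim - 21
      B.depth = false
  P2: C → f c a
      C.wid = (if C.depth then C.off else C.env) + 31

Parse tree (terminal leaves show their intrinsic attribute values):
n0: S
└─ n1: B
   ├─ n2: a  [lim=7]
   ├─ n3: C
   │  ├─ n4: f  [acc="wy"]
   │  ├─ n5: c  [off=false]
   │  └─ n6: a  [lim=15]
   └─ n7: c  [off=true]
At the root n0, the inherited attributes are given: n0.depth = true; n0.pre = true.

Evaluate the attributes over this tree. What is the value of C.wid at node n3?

1. n0.depth = true  [given at root]
2. n0.pre = true  [given at root]
3. n1.mk = 14  [14]
4. n1.tag = false  [S.pre == false]
5. n1.env = 22  [22]
6. n2.lim = 7  [terminal]
7. n3.depth = true  [not B.tag]
8. n3.off = -7  [B.mk + a.lim - 28]
9. n3.env = 0  [B.mk + a.lim - 21]
10. n4.acc = "wy"  [terminal]
11. n5.off = false  [terminal]
12. n6.lim = 15  [terminal]
13. n3.wid = 24  [(if C.depth then C.off else C.env) + 31]
14. n7.off = true  [terminal]
15. n1.depth = false  [false]
16. n0.wid = 8  [8]
17. n0.lim = "kz"  ["kz"]

24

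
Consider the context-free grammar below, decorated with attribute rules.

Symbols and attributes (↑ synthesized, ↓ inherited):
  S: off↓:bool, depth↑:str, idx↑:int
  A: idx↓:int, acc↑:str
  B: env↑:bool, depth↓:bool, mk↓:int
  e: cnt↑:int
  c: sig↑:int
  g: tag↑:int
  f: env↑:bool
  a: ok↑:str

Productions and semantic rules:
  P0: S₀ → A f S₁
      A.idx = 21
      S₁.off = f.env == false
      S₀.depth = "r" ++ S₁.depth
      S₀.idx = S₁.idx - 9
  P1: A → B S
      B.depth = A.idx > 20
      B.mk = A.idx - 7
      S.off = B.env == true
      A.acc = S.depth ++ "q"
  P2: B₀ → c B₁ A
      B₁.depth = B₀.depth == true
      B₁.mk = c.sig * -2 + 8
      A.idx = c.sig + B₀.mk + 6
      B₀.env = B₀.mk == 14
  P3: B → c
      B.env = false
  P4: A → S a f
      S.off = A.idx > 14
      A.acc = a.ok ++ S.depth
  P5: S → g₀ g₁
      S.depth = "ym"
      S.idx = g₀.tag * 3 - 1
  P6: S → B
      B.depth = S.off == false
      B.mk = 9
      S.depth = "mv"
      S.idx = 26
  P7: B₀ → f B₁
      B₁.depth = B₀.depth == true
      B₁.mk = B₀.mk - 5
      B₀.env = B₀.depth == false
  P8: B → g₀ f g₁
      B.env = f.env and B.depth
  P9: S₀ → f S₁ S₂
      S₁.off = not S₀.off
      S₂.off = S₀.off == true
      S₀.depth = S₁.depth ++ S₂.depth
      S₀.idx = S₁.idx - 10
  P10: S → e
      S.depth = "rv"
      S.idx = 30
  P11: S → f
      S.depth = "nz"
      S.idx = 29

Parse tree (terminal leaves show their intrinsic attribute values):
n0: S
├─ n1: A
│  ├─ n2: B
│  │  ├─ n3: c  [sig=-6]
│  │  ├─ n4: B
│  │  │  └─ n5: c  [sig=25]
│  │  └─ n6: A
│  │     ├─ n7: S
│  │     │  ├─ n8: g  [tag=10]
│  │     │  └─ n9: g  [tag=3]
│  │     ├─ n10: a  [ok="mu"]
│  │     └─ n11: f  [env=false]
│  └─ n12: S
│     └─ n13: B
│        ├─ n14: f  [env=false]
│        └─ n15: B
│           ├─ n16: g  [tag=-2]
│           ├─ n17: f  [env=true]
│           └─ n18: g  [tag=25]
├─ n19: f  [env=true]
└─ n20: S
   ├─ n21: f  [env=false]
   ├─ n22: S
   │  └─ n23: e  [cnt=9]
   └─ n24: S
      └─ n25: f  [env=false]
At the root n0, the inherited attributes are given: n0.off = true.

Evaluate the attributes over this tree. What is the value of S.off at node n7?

false

1. n0.off = true  [given at root]
2. n1.idx = 21  [21]
3. n2.depth = true  [A.idx > 20]
4. n2.mk = 14  [A.idx - 7]
5. n3.sig = -6  [terminal]
6. n4.depth = true  [B₀.depth == true]
7. n4.mk = 20  [c.sig * -2 + 8]
8. n5.sig = 25  [terminal]
9. n4.env = false  [false]
10. n6.idx = 14  [c.sig + B₀.mk + 6]
11. n7.off = false  [A.idx > 14]
12. n8.tag = 10  [terminal]
13. n9.tag = 3  [terminal]
14. n7.depth = "ym"  ["ym"]
15. n7.idx = 29  [g₀.tag * 3 - 1]
16. n10.ok = "mu"  [terminal]
17. n11.env = false  [terminal]
18. n6.acc = "muym"  [a.ok ++ S.depth]
19. n2.env = true  [B₀.mk == 14]
20. n12.off = true  [B.env == true]
21. n13.depth = false  [S.off == false]
22. n13.mk = 9  [9]
23. n14.env = false  [terminal]
24. n15.depth = false  [B₀.depth == true]
25. n15.mk = 4  [B₀.mk - 5]
26. n16.tag = -2  [terminal]
27. n17.env = true  [terminal]
28. n18.tag = 25  [terminal]
29. n15.env = false  [f.env and B.depth]
30. n13.env = true  [B₀.depth == false]
31. n12.depth = "mv"  ["mv"]
32. n12.idx = 26  [26]
33. n1.acc = "mvq"  [S.depth ++ "q"]
34. n19.env = true  [terminal]
35. n20.off = false  [f.env == false]
36. n21.env = false  [terminal]
37. n22.off = true  [not S₀.off]
38. n23.cnt = 9  [terminal]
39. n22.depth = "rv"  ["rv"]
40. n22.idx = 30  [30]
41. n24.off = false  [S₀.off == true]
42. n25.env = false  [terminal]
43. n24.depth = "nz"  ["nz"]
44. n24.idx = 29  [29]
45. n20.depth = "rvnz"  [S₁.depth ++ S₂.depth]
46. n20.idx = 20  [S₁.idx - 10]
47. n0.depth = "rrvnz"  ["r" ++ S₁.depth]
48. n0.idx = 11  [S₁.idx - 9]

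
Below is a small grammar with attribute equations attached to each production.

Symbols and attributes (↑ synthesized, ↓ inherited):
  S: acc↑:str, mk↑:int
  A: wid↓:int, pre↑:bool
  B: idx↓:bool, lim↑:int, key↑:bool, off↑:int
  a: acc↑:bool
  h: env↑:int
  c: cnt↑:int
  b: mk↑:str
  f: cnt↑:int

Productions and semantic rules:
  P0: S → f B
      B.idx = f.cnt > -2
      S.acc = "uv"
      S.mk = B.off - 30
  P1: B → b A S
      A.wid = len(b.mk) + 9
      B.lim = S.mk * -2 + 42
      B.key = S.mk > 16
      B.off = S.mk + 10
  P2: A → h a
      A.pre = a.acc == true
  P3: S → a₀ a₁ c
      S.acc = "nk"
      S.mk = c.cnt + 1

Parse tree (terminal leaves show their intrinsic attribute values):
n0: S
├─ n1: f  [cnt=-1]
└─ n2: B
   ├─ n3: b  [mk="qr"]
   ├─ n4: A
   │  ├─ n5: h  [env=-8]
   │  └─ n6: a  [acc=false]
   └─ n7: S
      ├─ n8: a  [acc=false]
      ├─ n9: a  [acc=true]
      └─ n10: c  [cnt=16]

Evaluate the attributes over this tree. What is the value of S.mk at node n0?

-3

1. n1.cnt = -1  [terminal]
2. n2.idx = true  [f.cnt > -2]
3. n3.mk = "qr"  [terminal]
4. n4.wid = 11  [len(b.mk) + 9]
5. n5.env = -8  [terminal]
6. n6.acc = false  [terminal]
7. n4.pre = false  [a.acc == true]
8. n8.acc = false  [terminal]
9. n9.acc = true  [terminal]
10. n10.cnt = 16  [terminal]
11. n7.acc = "nk"  ["nk"]
12. n7.mk = 17  [c.cnt + 1]
13. n2.lim = 8  [S.mk * -2 + 42]
14. n2.key = true  [S.mk > 16]
15. n2.off = 27  [S.mk + 10]
16. n0.acc = "uv"  ["uv"]
17. n0.mk = -3  [B.off - 30]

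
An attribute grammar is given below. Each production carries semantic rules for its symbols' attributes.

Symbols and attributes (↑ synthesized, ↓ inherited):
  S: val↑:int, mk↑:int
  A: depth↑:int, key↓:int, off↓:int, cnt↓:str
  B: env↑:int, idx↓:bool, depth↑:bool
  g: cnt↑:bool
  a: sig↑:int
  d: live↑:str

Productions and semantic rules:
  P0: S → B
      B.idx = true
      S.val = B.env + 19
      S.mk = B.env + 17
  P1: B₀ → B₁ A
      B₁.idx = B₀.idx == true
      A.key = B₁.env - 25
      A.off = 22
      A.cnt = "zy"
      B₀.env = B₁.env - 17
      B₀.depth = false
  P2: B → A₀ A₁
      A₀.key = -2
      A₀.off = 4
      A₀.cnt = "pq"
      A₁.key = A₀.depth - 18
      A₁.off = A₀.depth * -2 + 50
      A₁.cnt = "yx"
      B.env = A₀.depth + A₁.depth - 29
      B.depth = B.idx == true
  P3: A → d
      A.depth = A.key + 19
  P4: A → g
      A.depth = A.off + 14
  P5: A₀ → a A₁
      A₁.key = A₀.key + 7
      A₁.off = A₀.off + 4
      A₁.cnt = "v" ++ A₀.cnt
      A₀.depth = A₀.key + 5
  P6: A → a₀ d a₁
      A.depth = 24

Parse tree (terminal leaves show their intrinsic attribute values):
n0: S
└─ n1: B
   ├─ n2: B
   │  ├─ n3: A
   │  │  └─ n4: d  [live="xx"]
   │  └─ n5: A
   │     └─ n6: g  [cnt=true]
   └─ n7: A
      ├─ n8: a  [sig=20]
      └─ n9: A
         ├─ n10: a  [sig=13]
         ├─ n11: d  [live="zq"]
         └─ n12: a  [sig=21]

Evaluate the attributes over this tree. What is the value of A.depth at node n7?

-2

1. n1.idx = true  [true]
2. n2.idx = true  [B₀.idx == true]
3. n3.key = -2  [-2]
4. n3.off = 4  [4]
5. n3.cnt = "pq"  ["pq"]
6. n4.live = "xx"  [terminal]
7. n3.depth = 17  [A.key + 19]
8. n5.key = -1  [A₀.depth - 18]
9. n5.off = 16  [A₀.depth * -2 + 50]
10. n5.cnt = "yx"  ["yx"]
11. n6.cnt = true  [terminal]
12. n5.depth = 30  [A.off + 14]
13. n2.env = 18  [A₀.depth + A₁.depth - 29]
14. n2.depth = true  [B.idx == true]
15. n7.key = -7  [B₁.env - 25]
16. n7.off = 22  [22]
17. n7.cnt = "zy"  ["zy"]
18. n8.sig = 20  [terminal]
19. n9.key = 0  [A₀.key + 7]
20. n9.off = 26  [A₀.off + 4]
21. n9.cnt = "vzy"  ["v" ++ A₀.cnt]
22. n10.sig = 13  [terminal]
23. n11.live = "zq"  [terminal]
24. n12.sig = 21  [terminal]
25. n9.depth = 24  [24]
26. n7.depth = -2  [A₀.key + 5]
27. n1.env = 1  [B₁.env - 17]
28. n1.depth = false  [false]
29. n0.val = 20  [B.env + 19]
30. n0.mk = 18  [B.env + 17]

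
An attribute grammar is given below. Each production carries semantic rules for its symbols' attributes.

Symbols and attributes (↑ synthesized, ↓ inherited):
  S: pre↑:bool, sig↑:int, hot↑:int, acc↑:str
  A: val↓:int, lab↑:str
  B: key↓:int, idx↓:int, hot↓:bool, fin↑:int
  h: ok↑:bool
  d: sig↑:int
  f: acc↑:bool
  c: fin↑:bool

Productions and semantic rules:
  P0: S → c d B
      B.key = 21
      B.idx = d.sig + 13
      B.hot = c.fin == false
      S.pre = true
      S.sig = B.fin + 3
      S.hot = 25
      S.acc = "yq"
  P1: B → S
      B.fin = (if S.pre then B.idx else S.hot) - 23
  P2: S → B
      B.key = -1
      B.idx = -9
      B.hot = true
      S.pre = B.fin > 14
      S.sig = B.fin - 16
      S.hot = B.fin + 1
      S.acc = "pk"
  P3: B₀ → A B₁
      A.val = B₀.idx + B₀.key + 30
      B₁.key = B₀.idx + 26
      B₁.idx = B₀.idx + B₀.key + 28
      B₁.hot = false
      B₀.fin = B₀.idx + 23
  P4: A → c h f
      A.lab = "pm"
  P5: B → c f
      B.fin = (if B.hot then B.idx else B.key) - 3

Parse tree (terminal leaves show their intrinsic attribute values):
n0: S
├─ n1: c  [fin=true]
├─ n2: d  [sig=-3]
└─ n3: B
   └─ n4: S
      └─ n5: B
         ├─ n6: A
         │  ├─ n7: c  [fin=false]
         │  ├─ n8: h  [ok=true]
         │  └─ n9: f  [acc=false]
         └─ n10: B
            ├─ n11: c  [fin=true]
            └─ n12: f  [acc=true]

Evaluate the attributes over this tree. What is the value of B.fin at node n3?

1. n1.fin = true  [terminal]
2. n2.sig = -3  [terminal]
3. n3.key = 21  [21]
4. n3.idx = 10  [d.sig + 13]
5. n3.hot = false  [c.fin == false]
6. n5.key = -1  [-1]
7. n5.idx = -9  [-9]
8. n5.hot = true  [true]
9. n6.val = 20  [B₀.idx + B₀.key + 30]
10. n7.fin = false  [terminal]
11. n8.ok = true  [terminal]
12. n9.acc = false  [terminal]
13. n6.lab = "pm"  ["pm"]
14. n10.key = 17  [B₀.idx + 26]
15. n10.idx = 18  [B₀.idx + B₀.key + 28]
16. n10.hot = false  [false]
17. n11.fin = true  [terminal]
18. n12.acc = true  [terminal]
19. n10.fin = 14  [(if B.hot then B.idx else B.key) - 3]
20. n5.fin = 14  [B₀.idx + 23]
21. n4.pre = false  [B.fin > 14]
22. n4.sig = -2  [B.fin - 16]
23. n4.hot = 15  [B.fin + 1]
24. n4.acc = "pk"  ["pk"]
25. n3.fin = -8  [(if S.pre then B.idx else S.hot) - 23]
26. n0.pre = true  [true]
27. n0.sig = -5  [B.fin + 3]
28. n0.hot = 25  [25]
29. n0.acc = "yq"  ["yq"]

-8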